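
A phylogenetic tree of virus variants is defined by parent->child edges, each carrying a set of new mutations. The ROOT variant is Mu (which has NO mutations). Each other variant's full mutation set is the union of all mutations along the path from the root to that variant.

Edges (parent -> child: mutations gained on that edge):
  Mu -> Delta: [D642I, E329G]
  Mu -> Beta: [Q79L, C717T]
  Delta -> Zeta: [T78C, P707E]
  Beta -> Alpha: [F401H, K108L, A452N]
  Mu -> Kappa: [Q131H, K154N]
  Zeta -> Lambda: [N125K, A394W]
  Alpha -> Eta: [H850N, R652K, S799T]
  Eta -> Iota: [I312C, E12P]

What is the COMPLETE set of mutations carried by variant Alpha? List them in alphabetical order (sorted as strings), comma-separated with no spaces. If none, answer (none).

At Mu: gained [] -> total []
At Beta: gained ['Q79L', 'C717T'] -> total ['C717T', 'Q79L']
At Alpha: gained ['F401H', 'K108L', 'A452N'] -> total ['A452N', 'C717T', 'F401H', 'K108L', 'Q79L']

Answer: A452N,C717T,F401H,K108L,Q79L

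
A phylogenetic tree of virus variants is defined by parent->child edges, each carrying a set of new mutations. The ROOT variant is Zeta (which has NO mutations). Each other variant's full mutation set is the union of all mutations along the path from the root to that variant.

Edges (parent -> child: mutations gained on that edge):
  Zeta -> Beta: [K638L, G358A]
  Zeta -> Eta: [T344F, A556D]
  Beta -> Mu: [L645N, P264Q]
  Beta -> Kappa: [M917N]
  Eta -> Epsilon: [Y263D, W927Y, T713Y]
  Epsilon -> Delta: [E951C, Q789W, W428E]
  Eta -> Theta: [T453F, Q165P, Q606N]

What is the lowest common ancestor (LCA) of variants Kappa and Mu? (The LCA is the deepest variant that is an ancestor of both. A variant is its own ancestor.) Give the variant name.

Path from root to Kappa: Zeta -> Beta -> Kappa
  ancestors of Kappa: {Zeta, Beta, Kappa}
Path from root to Mu: Zeta -> Beta -> Mu
  ancestors of Mu: {Zeta, Beta, Mu}
Common ancestors: {Zeta, Beta}
Walk up from Mu: Mu (not in ancestors of Kappa), Beta (in ancestors of Kappa), Zeta (in ancestors of Kappa)
Deepest common ancestor (LCA) = Beta

Answer: Beta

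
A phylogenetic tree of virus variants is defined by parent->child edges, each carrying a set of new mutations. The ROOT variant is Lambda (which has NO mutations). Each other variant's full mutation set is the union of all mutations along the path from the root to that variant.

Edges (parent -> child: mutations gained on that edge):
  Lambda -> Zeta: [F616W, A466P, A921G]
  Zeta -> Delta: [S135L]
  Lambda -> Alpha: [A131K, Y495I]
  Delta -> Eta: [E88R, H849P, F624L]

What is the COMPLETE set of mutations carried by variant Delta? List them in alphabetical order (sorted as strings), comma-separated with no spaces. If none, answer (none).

Answer: A466P,A921G,F616W,S135L

Derivation:
At Lambda: gained [] -> total []
At Zeta: gained ['F616W', 'A466P', 'A921G'] -> total ['A466P', 'A921G', 'F616W']
At Delta: gained ['S135L'] -> total ['A466P', 'A921G', 'F616W', 'S135L']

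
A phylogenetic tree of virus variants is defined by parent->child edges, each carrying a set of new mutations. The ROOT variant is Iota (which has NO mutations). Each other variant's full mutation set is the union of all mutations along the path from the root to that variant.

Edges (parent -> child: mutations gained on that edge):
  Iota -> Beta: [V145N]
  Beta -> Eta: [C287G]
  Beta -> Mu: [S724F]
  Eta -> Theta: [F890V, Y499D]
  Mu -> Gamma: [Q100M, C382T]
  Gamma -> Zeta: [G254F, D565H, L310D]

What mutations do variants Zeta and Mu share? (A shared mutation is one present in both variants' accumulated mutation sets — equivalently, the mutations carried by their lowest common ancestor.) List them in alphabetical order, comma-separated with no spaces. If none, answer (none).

Answer: S724F,V145N

Derivation:
Accumulating mutations along path to Zeta:
  At Iota: gained [] -> total []
  At Beta: gained ['V145N'] -> total ['V145N']
  At Mu: gained ['S724F'] -> total ['S724F', 'V145N']
  At Gamma: gained ['Q100M', 'C382T'] -> total ['C382T', 'Q100M', 'S724F', 'V145N']
  At Zeta: gained ['G254F', 'D565H', 'L310D'] -> total ['C382T', 'D565H', 'G254F', 'L310D', 'Q100M', 'S724F', 'V145N']
Mutations(Zeta) = ['C382T', 'D565H', 'G254F', 'L310D', 'Q100M', 'S724F', 'V145N']
Accumulating mutations along path to Mu:
  At Iota: gained [] -> total []
  At Beta: gained ['V145N'] -> total ['V145N']
  At Mu: gained ['S724F'] -> total ['S724F', 'V145N']
Mutations(Mu) = ['S724F', 'V145N']
Intersection: ['C382T', 'D565H', 'G254F', 'L310D', 'Q100M', 'S724F', 'V145N'] ∩ ['S724F', 'V145N'] = ['S724F', 'V145N']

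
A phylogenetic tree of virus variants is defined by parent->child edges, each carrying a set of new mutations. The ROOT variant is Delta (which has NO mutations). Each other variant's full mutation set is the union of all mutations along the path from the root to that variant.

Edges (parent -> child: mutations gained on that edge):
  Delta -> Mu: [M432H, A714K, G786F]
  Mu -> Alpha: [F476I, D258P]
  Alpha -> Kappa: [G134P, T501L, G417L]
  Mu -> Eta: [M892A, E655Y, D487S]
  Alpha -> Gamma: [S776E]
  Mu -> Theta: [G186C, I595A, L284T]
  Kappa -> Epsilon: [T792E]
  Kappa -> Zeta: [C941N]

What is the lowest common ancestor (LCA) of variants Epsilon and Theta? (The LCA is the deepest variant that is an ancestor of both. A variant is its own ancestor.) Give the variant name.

Path from root to Epsilon: Delta -> Mu -> Alpha -> Kappa -> Epsilon
  ancestors of Epsilon: {Delta, Mu, Alpha, Kappa, Epsilon}
Path from root to Theta: Delta -> Mu -> Theta
  ancestors of Theta: {Delta, Mu, Theta}
Common ancestors: {Delta, Mu}
Walk up from Theta: Theta (not in ancestors of Epsilon), Mu (in ancestors of Epsilon), Delta (in ancestors of Epsilon)
Deepest common ancestor (LCA) = Mu

Answer: Mu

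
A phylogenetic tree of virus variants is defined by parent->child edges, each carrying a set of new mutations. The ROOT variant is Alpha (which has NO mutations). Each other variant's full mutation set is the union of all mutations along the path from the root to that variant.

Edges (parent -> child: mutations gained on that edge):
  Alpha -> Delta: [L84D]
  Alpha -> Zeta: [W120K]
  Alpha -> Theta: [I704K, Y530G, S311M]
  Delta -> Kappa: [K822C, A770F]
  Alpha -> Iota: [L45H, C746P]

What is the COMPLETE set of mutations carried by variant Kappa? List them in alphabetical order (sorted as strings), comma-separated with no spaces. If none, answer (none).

At Alpha: gained [] -> total []
At Delta: gained ['L84D'] -> total ['L84D']
At Kappa: gained ['K822C', 'A770F'] -> total ['A770F', 'K822C', 'L84D']

Answer: A770F,K822C,L84D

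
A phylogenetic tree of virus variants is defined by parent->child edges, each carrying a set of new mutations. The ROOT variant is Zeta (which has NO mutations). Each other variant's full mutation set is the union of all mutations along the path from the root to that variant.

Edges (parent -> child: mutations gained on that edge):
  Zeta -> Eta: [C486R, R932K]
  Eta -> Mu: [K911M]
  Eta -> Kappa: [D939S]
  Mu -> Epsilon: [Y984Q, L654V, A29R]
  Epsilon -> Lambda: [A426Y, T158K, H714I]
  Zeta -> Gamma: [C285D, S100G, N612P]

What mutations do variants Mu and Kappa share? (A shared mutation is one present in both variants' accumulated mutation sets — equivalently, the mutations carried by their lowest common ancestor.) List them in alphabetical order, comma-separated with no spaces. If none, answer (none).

Accumulating mutations along path to Mu:
  At Zeta: gained [] -> total []
  At Eta: gained ['C486R', 'R932K'] -> total ['C486R', 'R932K']
  At Mu: gained ['K911M'] -> total ['C486R', 'K911M', 'R932K']
Mutations(Mu) = ['C486R', 'K911M', 'R932K']
Accumulating mutations along path to Kappa:
  At Zeta: gained [] -> total []
  At Eta: gained ['C486R', 'R932K'] -> total ['C486R', 'R932K']
  At Kappa: gained ['D939S'] -> total ['C486R', 'D939S', 'R932K']
Mutations(Kappa) = ['C486R', 'D939S', 'R932K']
Intersection: ['C486R', 'K911M', 'R932K'] ∩ ['C486R', 'D939S', 'R932K'] = ['C486R', 'R932K']

Answer: C486R,R932K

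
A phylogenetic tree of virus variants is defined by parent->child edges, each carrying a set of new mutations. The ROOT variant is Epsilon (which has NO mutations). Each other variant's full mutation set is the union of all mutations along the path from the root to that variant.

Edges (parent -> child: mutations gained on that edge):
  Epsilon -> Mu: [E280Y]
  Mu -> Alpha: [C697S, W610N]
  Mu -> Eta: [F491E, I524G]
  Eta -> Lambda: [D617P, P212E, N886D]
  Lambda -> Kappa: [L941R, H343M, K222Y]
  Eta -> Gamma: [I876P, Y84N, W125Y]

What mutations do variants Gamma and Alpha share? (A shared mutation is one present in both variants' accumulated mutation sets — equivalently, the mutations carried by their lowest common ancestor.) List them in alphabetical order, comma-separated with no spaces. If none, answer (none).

Answer: E280Y

Derivation:
Accumulating mutations along path to Gamma:
  At Epsilon: gained [] -> total []
  At Mu: gained ['E280Y'] -> total ['E280Y']
  At Eta: gained ['F491E', 'I524G'] -> total ['E280Y', 'F491E', 'I524G']
  At Gamma: gained ['I876P', 'Y84N', 'W125Y'] -> total ['E280Y', 'F491E', 'I524G', 'I876P', 'W125Y', 'Y84N']
Mutations(Gamma) = ['E280Y', 'F491E', 'I524G', 'I876P', 'W125Y', 'Y84N']
Accumulating mutations along path to Alpha:
  At Epsilon: gained [] -> total []
  At Mu: gained ['E280Y'] -> total ['E280Y']
  At Alpha: gained ['C697S', 'W610N'] -> total ['C697S', 'E280Y', 'W610N']
Mutations(Alpha) = ['C697S', 'E280Y', 'W610N']
Intersection: ['E280Y', 'F491E', 'I524G', 'I876P', 'W125Y', 'Y84N'] ∩ ['C697S', 'E280Y', 'W610N'] = ['E280Y']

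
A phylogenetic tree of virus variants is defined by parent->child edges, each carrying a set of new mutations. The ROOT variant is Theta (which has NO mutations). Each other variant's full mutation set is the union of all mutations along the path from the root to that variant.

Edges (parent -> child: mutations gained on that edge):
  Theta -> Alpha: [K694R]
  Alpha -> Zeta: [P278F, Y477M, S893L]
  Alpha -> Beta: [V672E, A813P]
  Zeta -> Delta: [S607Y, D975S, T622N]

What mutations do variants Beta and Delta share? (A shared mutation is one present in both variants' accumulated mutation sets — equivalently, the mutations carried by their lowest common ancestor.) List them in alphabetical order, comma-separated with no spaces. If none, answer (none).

Accumulating mutations along path to Beta:
  At Theta: gained [] -> total []
  At Alpha: gained ['K694R'] -> total ['K694R']
  At Beta: gained ['V672E', 'A813P'] -> total ['A813P', 'K694R', 'V672E']
Mutations(Beta) = ['A813P', 'K694R', 'V672E']
Accumulating mutations along path to Delta:
  At Theta: gained [] -> total []
  At Alpha: gained ['K694R'] -> total ['K694R']
  At Zeta: gained ['P278F', 'Y477M', 'S893L'] -> total ['K694R', 'P278F', 'S893L', 'Y477M']
  At Delta: gained ['S607Y', 'D975S', 'T622N'] -> total ['D975S', 'K694R', 'P278F', 'S607Y', 'S893L', 'T622N', 'Y477M']
Mutations(Delta) = ['D975S', 'K694R', 'P278F', 'S607Y', 'S893L', 'T622N', 'Y477M']
Intersection: ['A813P', 'K694R', 'V672E'] ∩ ['D975S', 'K694R', 'P278F', 'S607Y', 'S893L', 'T622N', 'Y477M'] = ['K694R']

Answer: K694R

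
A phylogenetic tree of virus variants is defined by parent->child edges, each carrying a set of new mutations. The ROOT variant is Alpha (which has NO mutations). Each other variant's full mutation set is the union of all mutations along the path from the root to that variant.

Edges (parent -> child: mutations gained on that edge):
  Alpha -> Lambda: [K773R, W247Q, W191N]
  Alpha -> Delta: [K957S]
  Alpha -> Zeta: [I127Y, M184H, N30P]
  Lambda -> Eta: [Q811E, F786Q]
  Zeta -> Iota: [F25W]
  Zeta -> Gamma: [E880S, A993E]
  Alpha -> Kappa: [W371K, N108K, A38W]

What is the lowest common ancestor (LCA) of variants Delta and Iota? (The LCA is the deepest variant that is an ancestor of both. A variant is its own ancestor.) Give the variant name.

Path from root to Delta: Alpha -> Delta
  ancestors of Delta: {Alpha, Delta}
Path from root to Iota: Alpha -> Zeta -> Iota
  ancestors of Iota: {Alpha, Zeta, Iota}
Common ancestors: {Alpha}
Walk up from Iota: Iota (not in ancestors of Delta), Zeta (not in ancestors of Delta), Alpha (in ancestors of Delta)
Deepest common ancestor (LCA) = Alpha

Answer: Alpha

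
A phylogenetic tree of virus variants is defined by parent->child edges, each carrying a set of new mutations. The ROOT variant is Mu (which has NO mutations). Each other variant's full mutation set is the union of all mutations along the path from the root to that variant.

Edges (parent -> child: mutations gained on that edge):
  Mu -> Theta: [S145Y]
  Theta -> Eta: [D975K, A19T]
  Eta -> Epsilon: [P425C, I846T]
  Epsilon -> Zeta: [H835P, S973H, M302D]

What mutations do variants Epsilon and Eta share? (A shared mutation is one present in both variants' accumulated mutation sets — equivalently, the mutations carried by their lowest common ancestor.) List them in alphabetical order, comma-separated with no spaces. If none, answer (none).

Accumulating mutations along path to Epsilon:
  At Mu: gained [] -> total []
  At Theta: gained ['S145Y'] -> total ['S145Y']
  At Eta: gained ['D975K', 'A19T'] -> total ['A19T', 'D975K', 'S145Y']
  At Epsilon: gained ['P425C', 'I846T'] -> total ['A19T', 'D975K', 'I846T', 'P425C', 'S145Y']
Mutations(Epsilon) = ['A19T', 'D975K', 'I846T', 'P425C', 'S145Y']
Accumulating mutations along path to Eta:
  At Mu: gained [] -> total []
  At Theta: gained ['S145Y'] -> total ['S145Y']
  At Eta: gained ['D975K', 'A19T'] -> total ['A19T', 'D975K', 'S145Y']
Mutations(Eta) = ['A19T', 'D975K', 'S145Y']
Intersection: ['A19T', 'D975K', 'I846T', 'P425C', 'S145Y'] ∩ ['A19T', 'D975K', 'S145Y'] = ['A19T', 'D975K', 'S145Y']

Answer: A19T,D975K,S145Y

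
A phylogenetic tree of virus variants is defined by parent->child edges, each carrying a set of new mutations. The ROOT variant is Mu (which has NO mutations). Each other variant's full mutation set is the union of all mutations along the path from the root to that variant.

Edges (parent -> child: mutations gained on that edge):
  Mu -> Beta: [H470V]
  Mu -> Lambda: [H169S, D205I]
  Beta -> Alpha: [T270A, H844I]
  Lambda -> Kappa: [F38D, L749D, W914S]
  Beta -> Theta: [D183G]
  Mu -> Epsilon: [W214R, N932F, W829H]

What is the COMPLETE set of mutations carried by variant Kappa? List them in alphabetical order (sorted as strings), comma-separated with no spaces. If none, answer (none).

At Mu: gained [] -> total []
At Lambda: gained ['H169S', 'D205I'] -> total ['D205I', 'H169S']
At Kappa: gained ['F38D', 'L749D', 'W914S'] -> total ['D205I', 'F38D', 'H169S', 'L749D', 'W914S']

Answer: D205I,F38D,H169S,L749D,W914S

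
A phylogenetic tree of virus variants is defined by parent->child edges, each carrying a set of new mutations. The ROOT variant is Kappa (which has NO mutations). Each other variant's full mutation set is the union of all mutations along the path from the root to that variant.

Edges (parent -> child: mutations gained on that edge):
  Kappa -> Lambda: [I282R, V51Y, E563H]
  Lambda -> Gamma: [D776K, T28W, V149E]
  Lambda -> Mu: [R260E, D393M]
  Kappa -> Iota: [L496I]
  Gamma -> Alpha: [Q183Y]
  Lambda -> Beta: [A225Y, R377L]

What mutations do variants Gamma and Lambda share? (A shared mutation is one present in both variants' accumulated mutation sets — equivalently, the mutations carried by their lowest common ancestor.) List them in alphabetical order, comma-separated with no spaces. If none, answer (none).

Answer: E563H,I282R,V51Y

Derivation:
Accumulating mutations along path to Gamma:
  At Kappa: gained [] -> total []
  At Lambda: gained ['I282R', 'V51Y', 'E563H'] -> total ['E563H', 'I282R', 'V51Y']
  At Gamma: gained ['D776K', 'T28W', 'V149E'] -> total ['D776K', 'E563H', 'I282R', 'T28W', 'V149E', 'V51Y']
Mutations(Gamma) = ['D776K', 'E563H', 'I282R', 'T28W', 'V149E', 'V51Y']
Accumulating mutations along path to Lambda:
  At Kappa: gained [] -> total []
  At Lambda: gained ['I282R', 'V51Y', 'E563H'] -> total ['E563H', 'I282R', 'V51Y']
Mutations(Lambda) = ['E563H', 'I282R', 'V51Y']
Intersection: ['D776K', 'E563H', 'I282R', 'T28W', 'V149E', 'V51Y'] ∩ ['E563H', 'I282R', 'V51Y'] = ['E563H', 'I282R', 'V51Y']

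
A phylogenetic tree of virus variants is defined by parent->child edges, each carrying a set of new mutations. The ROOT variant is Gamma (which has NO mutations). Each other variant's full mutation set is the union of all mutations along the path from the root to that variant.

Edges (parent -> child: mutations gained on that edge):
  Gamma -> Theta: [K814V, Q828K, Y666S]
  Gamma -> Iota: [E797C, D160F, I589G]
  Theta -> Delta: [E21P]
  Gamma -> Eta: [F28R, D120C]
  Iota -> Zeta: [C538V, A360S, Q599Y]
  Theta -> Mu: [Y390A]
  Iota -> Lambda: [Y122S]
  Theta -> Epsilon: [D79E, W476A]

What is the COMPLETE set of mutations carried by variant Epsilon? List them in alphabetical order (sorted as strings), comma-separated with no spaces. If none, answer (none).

Answer: D79E,K814V,Q828K,W476A,Y666S

Derivation:
At Gamma: gained [] -> total []
At Theta: gained ['K814V', 'Q828K', 'Y666S'] -> total ['K814V', 'Q828K', 'Y666S']
At Epsilon: gained ['D79E', 'W476A'] -> total ['D79E', 'K814V', 'Q828K', 'W476A', 'Y666S']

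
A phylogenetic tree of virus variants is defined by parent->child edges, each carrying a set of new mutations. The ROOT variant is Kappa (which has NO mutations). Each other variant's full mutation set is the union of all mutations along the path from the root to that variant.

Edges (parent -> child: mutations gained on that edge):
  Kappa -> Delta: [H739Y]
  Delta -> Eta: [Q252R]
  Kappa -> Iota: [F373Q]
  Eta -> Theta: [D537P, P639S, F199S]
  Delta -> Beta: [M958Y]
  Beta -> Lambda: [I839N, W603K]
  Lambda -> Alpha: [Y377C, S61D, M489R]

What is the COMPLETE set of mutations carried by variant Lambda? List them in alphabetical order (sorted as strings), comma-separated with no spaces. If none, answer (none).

At Kappa: gained [] -> total []
At Delta: gained ['H739Y'] -> total ['H739Y']
At Beta: gained ['M958Y'] -> total ['H739Y', 'M958Y']
At Lambda: gained ['I839N', 'W603K'] -> total ['H739Y', 'I839N', 'M958Y', 'W603K']

Answer: H739Y,I839N,M958Y,W603K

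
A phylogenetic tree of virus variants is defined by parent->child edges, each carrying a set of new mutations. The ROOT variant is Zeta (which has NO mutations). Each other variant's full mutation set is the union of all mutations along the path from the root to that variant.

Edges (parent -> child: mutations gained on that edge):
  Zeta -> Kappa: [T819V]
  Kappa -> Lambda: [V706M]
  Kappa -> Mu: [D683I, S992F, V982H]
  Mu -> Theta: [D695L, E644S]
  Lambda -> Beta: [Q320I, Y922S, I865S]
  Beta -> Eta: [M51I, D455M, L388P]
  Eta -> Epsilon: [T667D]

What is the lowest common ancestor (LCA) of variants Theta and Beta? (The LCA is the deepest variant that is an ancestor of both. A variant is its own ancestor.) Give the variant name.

Path from root to Theta: Zeta -> Kappa -> Mu -> Theta
  ancestors of Theta: {Zeta, Kappa, Mu, Theta}
Path from root to Beta: Zeta -> Kappa -> Lambda -> Beta
  ancestors of Beta: {Zeta, Kappa, Lambda, Beta}
Common ancestors: {Zeta, Kappa}
Walk up from Beta: Beta (not in ancestors of Theta), Lambda (not in ancestors of Theta), Kappa (in ancestors of Theta), Zeta (in ancestors of Theta)
Deepest common ancestor (LCA) = Kappa

Answer: Kappa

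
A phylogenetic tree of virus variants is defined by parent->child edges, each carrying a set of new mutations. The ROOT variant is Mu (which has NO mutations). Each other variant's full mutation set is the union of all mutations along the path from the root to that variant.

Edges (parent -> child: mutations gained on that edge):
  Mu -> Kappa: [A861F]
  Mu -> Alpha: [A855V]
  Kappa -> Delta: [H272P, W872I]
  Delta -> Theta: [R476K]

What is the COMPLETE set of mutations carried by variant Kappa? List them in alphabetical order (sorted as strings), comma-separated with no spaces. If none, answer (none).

Answer: A861F

Derivation:
At Mu: gained [] -> total []
At Kappa: gained ['A861F'] -> total ['A861F']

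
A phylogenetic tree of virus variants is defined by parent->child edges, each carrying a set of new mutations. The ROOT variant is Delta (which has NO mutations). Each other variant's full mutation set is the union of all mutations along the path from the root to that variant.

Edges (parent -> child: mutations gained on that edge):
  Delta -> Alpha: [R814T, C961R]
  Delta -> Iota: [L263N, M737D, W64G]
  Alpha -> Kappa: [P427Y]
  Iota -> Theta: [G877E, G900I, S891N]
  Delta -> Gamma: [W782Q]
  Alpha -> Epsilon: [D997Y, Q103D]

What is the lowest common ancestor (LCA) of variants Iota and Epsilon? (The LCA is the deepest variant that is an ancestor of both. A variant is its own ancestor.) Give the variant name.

Answer: Delta

Derivation:
Path from root to Iota: Delta -> Iota
  ancestors of Iota: {Delta, Iota}
Path from root to Epsilon: Delta -> Alpha -> Epsilon
  ancestors of Epsilon: {Delta, Alpha, Epsilon}
Common ancestors: {Delta}
Walk up from Epsilon: Epsilon (not in ancestors of Iota), Alpha (not in ancestors of Iota), Delta (in ancestors of Iota)
Deepest common ancestor (LCA) = Delta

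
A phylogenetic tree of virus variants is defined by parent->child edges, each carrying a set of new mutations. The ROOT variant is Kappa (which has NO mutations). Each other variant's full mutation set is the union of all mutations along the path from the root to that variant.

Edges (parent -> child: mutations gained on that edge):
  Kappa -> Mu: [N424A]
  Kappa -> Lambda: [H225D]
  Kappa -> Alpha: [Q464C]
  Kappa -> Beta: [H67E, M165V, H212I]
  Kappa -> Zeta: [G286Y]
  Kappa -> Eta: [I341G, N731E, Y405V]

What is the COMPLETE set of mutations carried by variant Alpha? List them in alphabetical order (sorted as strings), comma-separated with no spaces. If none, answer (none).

At Kappa: gained [] -> total []
At Alpha: gained ['Q464C'] -> total ['Q464C']

Answer: Q464C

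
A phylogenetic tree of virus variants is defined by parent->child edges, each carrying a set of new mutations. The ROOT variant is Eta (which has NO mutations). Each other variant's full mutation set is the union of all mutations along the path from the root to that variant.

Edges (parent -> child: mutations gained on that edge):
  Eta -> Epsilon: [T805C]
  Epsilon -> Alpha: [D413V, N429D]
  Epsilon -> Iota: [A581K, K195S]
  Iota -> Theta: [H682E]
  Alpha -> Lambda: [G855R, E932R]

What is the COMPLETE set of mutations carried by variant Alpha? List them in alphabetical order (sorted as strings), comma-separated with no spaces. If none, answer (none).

Answer: D413V,N429D,T805C

Derivation:
At Eta: gained [] -> total []
At Epsilon: gained ['T805C'] -> total ['T805C']
At Alpha: gained ['D413V', 'N429D'] -> total ['D413V', 'N429D', 'T805C']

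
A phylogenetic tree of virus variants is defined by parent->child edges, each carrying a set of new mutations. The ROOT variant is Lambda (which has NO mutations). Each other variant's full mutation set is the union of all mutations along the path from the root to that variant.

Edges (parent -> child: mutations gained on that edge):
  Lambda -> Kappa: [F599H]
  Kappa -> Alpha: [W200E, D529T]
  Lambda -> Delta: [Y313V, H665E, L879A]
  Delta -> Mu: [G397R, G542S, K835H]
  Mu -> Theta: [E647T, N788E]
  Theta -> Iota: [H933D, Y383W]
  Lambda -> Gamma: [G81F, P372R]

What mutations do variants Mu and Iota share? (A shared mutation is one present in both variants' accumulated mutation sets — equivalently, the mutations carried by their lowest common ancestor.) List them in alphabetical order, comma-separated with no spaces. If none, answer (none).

Answer: G397R,G542S,H665E,K835H,L879A,Y313V

Derivation:
Accumulating mutations along path to Mu:
  At Lambda: gained [] -> total []
  At Delta: gained ['Y313V', 'H665E', 'L879A'] -> total ['H665E', 'L879A', 'Y313V']
  At Mu: gained ['G397R', 'G542S', 'K835H'] -> total ['G397R', 'G542S', 'H665E', 'K835H', 'L879A', 'Y313V']
Mutations(Mu) = ['G397R', 'G542S', 'H665E', 'K835H', 'L879A', 'Y313V']
Accumulating mutations along path to Iota:
  At Lambda: gained [] -> total []
  At Delta: gained ['Y313V', 'H665E', 'L879A'] -> total ['H665E', 'L879A', 'Y313V']
  At Mu: gained ['G397R', 'G542S', 'K835H'] -> total ['G397R', 'G542S', 'H665E', 'K835H', 'L879A', 'Y313V']
  At Theta: gained ['E647T', 'N788E'] -> total ['E647T', 'G397R', 'G542S', 'H665E', 'K835H', 'L879A', 'N788E', 'Y313V']
  At Iota: gained ['H933D', 'Y383W'] -> total ['E647T', 'G397R', 'G542S', 'H665E', 'H933D', 'K835H', 'L879A', 'N788E', 'Y313V', 'Y383W']
Mutations(Iota) = ['E647T', 'G397R', 'G542S', 'H665E', 'H933D', 'K835H', 'L879A', 'N788E', 'Y313V', 'Y383W']
Intersection: ['G397R', 'G542S', 'H665E', 'K835H', 'L879A', 'Y313V'] ∩ ['E647T', 'G397R', 'G542S', 'H665E', 'H933D', 'K835H', 'L879A', 'N788E', 'Y313V', 'Y383W'] = ['G397R', 'G542S', 'H665E', 'K835H', 'L879A', 'Y313V']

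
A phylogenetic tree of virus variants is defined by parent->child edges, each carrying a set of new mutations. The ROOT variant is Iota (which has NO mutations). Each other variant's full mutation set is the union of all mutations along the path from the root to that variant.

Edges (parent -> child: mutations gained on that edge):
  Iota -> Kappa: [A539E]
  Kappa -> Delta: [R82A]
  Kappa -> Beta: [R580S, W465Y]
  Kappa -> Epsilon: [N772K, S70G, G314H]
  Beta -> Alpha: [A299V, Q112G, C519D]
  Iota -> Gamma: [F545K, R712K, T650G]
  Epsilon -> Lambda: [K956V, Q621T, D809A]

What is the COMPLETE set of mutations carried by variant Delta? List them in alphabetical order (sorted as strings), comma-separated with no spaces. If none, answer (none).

Answer: A539E,R82A

Derivation:
At Iota: gained [] -> total []
At Kappa: gained ['A539E'] -> total ['A539E']
At Delta: gained ['R82A'] -> total ['A539E', 'R82A']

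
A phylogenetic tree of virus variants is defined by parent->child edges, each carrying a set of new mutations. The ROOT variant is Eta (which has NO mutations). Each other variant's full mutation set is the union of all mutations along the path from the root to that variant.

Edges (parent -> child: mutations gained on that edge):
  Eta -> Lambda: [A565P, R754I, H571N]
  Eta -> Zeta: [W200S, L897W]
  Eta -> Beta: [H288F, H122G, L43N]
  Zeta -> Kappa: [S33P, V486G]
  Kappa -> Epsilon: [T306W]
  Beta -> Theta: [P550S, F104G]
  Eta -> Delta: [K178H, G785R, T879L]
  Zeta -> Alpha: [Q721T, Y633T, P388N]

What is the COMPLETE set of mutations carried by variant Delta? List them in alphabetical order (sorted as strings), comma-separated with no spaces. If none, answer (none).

At Eta: gained [] -> total []
At Delta: gained ['K178H', 'G785R', 'T879L'] -> total ['G785R', 'K178H', 'T879L']

Answer: G785R,K178H,T879L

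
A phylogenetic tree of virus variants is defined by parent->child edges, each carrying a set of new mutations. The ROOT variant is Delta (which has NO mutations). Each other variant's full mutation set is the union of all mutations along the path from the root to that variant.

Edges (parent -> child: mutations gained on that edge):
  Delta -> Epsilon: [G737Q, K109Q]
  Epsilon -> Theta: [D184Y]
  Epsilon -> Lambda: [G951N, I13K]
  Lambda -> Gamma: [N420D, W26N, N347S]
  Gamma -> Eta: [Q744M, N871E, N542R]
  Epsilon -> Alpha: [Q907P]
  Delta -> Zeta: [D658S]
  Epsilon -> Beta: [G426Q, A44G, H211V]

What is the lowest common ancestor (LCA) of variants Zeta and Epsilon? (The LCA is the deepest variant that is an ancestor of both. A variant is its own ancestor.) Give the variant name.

Answer: Delta

Derivation:
Path from root to Zeta: Delta -> Zeta
  ancestors of Zeta: {Delta, Zeta}
Path from root to Epsilon: Delta -> Epsilon
  ancestors of Epsilon: {Delta, Epsilon}
Common ancestors: {Delta}
Walk up from Epsilon: Epsilon (not in ancestors of Zeta), Delta (in ancestors of Zeta)
Deepest common ancestor (LCA) = Delta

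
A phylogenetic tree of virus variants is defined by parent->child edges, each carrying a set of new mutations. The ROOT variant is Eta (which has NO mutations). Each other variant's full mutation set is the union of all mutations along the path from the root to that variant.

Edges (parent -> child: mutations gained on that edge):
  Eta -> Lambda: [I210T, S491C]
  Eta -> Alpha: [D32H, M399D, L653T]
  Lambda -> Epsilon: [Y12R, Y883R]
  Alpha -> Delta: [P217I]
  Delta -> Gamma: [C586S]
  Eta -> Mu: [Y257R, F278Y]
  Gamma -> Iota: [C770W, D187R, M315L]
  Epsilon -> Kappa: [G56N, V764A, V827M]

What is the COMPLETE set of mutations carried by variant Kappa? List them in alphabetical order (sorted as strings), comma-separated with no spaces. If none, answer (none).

Answer: G56N,I210T,S491C,V764A,V827M,Y12R,Y883R

Derivation:
At Eta: gained [] -> total []
At Lambda: gained ['I210T', 'S491C'] -> total ['I210T', 'S491C']
At Epsilon: gained ['Y12R', 'Y883R'] -> total ['I210T', 'S491C', 'Y12R', 'Y883R']
At Kappa: gained ['G56N', 'V764A', 'V827M'] -> total ['G56N', 'I210T', 'S491C', 'V764A', 'V827M', 'Y12R', 'Y883R']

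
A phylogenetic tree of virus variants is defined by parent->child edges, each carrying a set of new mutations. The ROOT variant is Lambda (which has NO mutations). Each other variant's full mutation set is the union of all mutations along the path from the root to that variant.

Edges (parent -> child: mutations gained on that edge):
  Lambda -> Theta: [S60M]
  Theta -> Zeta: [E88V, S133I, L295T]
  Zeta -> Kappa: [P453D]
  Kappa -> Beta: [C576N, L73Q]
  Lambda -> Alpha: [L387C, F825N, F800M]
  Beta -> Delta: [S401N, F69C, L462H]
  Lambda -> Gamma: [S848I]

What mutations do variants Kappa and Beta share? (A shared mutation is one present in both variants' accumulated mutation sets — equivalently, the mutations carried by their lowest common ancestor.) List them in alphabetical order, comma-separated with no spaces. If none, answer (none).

Accumulating mutations along path to Kappa:
  At Lambda: gained [] -> total []
  At Theta: gained ['S60M'] -> total ['S60M']
  At Zeta: gained ['E88V', 'S133I', 'L295T'] -> total ['E88V', 'L295T', 'S133I', 'S60M']
  At Kappa: gained ['P453D'] -> total ['E88V', 'L295T', 'P453D', 'S133I', 'S60M']
Mutations(Kappa) = ['E88V', 'L295T', 'P453D', 'S133I', 'S60M']
Accumulating mutations along path to Beta:
  At Lambda: gained [] -> total []
  At Theta: gained ['S60M'] -> total ['S60M']
  At Zeta: gained ['E88V', 'S133I', 'L295T'] -> total ['E88V', 'L295T', 'S133I', 'S60M']
  At Kappa: gained ['P453D'] -> total ['E88V', 'L295T', 'P453D', 'S133I', 'S60M']
  At Beta: gained ['C576N', 'L73Q'] -> total ['C576N', 'E88V', 'L295T', 'L73Q', 'P453D', 'S133I', 'S60M']
Mutations(Beta) = ['C576N', 'E88V', 'L295T', 'L73Q', 'P453D', 'S133I', 'S60M']
Intersection: ['E88V', 'L295T', 'P453D', 'S133I', 'S60M'] ∩ ['C576N', 'E88V', 'L295T', 'L73Q', 'P453D', 'S133I', 'S60M'] = ['E88V', 'L295T', 'P453D', 'S133I', 'S60M']

Answer: E88V,L295T,P453D,S133I,S60M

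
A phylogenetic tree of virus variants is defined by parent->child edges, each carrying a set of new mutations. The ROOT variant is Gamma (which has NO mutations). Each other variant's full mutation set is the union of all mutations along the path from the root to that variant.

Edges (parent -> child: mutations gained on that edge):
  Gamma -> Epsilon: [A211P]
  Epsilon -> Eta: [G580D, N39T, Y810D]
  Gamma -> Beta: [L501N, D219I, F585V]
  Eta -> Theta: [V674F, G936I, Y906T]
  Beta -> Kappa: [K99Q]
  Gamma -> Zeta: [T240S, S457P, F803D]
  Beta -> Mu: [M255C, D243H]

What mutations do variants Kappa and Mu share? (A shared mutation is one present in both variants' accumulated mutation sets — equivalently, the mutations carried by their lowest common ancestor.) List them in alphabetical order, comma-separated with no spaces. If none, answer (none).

Answer: D219I,F585V,L501N

Derivation:
Accumulating mutations along path to Kappa:
  At Gamma: gained [] -> total []
  At Beta: gained ['L501N', 'D219I', 'F585V'] -> total ['D219I', 'F585V', 'L501N']
  At Kappa: gained ['K99Q'] -> total ['D219I', 'F585V', 'K99Q', 'L501N']
Mutations(Kappa) = ['D219I', 'F585V', 'K99Q', 'L501N']
Accumulating mutations along path to Mu:
  At Gamma: gained [] -> total []
  At Beta: gained ['L501N', 'D219I', 'F585V'] -> total ['D219I', 'F585V', 'L501N']
  At Mu: gained ['M255C', 'D243H'] -> total ['D219I', 'D243H', 'F585V', 'L501N', 'M255C']
Mutations(Mu) = ['D219I', 'D243H', 'F585V', 'L501N', 'M255C']
Intersection: ['D219I', 'F585V', 'K99Q', 'L501N'] ∩ ['D219I', 'D243H', 'F585V', 'L501N', 'M255C'] = ['D219I', 'F585V', 'L501N']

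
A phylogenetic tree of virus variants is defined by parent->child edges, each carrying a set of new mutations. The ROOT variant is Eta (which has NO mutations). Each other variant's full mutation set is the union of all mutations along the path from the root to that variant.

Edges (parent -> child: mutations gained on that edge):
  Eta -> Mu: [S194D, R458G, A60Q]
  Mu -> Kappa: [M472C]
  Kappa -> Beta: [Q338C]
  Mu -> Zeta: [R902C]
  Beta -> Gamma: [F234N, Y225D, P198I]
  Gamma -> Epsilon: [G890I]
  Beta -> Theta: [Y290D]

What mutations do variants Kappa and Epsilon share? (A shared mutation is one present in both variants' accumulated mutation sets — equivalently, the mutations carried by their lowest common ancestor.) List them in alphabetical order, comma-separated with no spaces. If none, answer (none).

Accumulating mutations along path to Kappa:
  At Eta: gained [] -> total []
  At Mu: gained ['S194D', 'R458G', 'A60Q'] -> total ['A60Q', 'R458G', 'S194D']
  At Kappa: gained ['M472C'] -> total ['A60Q', 'M472C', 'R458G', 'S194D']
Mutations(Kappa) = ['A60Q', 'M472C', 'R458G', 'S194D']
Accumulating mutations along path to Epsilon:
  At Eta: gained [] -> total []
  At Mu: gained ['S194D', 'R458G', 'A60Q'] -> total ['A60Q', 'R458G', 'S194D']
  At Kappa: gained ['M472C'] -> total ['A60Q', 'M472C', 'R458G', 'S194D']
  At Beta: gained ['Q338C'] -> total ['A60Q', 'M472C', 'Q338C', 'R458G', 'S194D']
  At Gamma: gained ['F234N', 'Y225D', 'P198I'] -> total ['A60Q', 'F234N', 'M472C', 'P198I', 'Q338C', 'R458G', 'S194D', 'Y225D']
  At Epsilon: gained ['G890I'] -> total ['A60Q', 'F234N', 'G890I', 'M472C', 'P198I', 'Q338C', 'R458G', 'S194D', 'Y225D']
Mutations(Epsilon) = ['A60Q', 'F234N', 'G890I', 'M472C', 'P198I', 'Q338C', 'R458G', 'S194D', 'Y225D']
Intersection: ['A60Q', 'M472C', 'R458G', 'S194D'] ∩ ['A60Q', 'F234N', 'G890I', 'M472C', 'P198I', 'Q338C', 'R458G', 'S194D', 'Y225D'] = ['A60Q', 'M472C', 'R458G', 'S194D']

Answer: A60Q,M472C,R458G,S194D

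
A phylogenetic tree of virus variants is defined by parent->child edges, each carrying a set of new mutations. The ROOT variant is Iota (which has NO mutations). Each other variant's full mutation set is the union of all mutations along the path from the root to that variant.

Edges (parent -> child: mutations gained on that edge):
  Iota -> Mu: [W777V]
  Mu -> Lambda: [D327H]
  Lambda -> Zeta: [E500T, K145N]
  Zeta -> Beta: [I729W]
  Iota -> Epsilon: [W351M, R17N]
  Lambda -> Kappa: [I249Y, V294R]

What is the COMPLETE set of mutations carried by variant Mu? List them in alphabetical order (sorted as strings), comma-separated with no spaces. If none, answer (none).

At Iota: gained [] -> total []
At Mu: gained ['W777V'] -> total ['W777V']

Answer: W777V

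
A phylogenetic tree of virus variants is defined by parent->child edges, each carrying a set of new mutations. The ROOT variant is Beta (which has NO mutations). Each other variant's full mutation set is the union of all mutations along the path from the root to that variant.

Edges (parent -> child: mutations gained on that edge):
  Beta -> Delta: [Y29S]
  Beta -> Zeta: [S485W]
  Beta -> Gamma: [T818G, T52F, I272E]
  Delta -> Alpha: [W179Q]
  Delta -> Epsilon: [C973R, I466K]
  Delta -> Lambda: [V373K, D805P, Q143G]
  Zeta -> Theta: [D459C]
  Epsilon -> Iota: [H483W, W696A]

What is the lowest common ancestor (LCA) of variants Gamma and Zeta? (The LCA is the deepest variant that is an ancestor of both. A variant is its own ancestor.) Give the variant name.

Answer: Beta

Derivation:
Path from root to Gamma: Beta -> Gamma
  ancestors of Gamma: {Beta, Gamma}
Path from root to Zeta: Beta -> Zeta
  ancestors of Zeta: {Beta, Zeta}
Common ancestors: {Beta}
Walk up from Zeta: Zeta (not in ancestors of Gamma), Beta (in ancestors of Gamma)
Deepest common ancestor (LCA) = Beta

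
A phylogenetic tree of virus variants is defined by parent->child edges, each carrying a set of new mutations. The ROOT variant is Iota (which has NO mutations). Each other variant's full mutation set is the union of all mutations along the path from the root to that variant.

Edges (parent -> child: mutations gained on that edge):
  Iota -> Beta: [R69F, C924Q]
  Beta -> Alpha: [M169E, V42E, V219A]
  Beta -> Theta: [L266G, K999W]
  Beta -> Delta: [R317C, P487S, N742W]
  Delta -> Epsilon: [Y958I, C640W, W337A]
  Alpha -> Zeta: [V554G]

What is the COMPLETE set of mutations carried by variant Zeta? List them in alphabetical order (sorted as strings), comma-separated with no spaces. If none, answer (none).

At Iota: gained [] -> total []
At Beta: gained ['R69F', 'C924Q'] -> total ['C924Q', 'R69F']
At Alpha: gained ['M169E', 'V42E', 'V219A'] -> total ['C924Q', 'M169E', 'R69F', 'V219A', 'V42E']
At Zeta: gained ['V554G'] -> total ['C924Q', 'M169E', 'R69F', 'V219A', 'V42E', 'V554G']

Answer: C924Q,M169E,R69F,V219A,V42E,V554G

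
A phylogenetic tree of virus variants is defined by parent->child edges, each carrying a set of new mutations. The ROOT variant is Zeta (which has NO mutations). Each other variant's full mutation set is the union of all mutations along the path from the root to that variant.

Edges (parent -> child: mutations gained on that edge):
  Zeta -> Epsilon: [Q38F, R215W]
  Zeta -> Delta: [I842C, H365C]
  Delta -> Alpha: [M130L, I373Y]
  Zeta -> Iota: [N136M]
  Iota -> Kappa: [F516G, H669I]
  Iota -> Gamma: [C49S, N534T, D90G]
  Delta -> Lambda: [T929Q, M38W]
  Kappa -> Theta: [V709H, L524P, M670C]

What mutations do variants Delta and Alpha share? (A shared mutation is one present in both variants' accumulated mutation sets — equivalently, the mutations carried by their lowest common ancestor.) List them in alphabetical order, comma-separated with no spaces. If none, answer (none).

Answer: H365C,I842C

Derivation:
Accumulating mutations along path to Delta:
  At Zeta: gained [] -> total []
  At Delta: gained ['I842C', 'H365C'] -> total ['H365C', 'I842C']
Mutations(Delta) = ['H365C', 'I842C']
Accumulating mutations along path to Alpha:
  At Zeta: gained [] -> total []
  At Delta: gained ['I842C', 'H365C'] -> total ['H365C', 'I842C']
  At Alpha: gained ['M130L', 'I373Y'] -> total ['H365C', 'I373Y', 'I842C', 'M130L']
Mutations(Alpha) = ['H365C', 'I373Y', 'I842C', 'M130L']
Intersection: ['H365C', 'I842C'] ∩ ['H365C', 'I373Y', 'I842C', 'M130L'] = ['H365C', 'I842C']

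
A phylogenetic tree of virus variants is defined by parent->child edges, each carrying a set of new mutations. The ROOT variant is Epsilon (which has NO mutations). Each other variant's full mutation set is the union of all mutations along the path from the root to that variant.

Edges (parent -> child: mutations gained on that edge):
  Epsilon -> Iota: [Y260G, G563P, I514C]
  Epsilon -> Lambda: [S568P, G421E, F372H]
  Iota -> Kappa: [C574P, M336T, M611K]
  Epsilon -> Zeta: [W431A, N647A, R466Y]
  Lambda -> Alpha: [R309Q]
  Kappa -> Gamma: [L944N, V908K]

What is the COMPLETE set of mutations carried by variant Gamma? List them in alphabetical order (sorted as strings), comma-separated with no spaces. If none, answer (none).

Answer: C574P,G563P,I514C,L944N,M336T,M611K,V908K,Y260G

Derivation:
At Epsilon: gained [] -> total []
At Iota: gained ['Y260G', 'G563P', 'I514C'] -> total ['G563P', 'I514C', 'Y260G']
At Kappa: gained ['C574P', 'M336T', 'M611K'] -> total ['C574P', 'G563P', 'I514C', 'M336T', 'M611K', 'Y260G']
At Gamma: gained ['L944N', 'V908K'] -> total ['C574P', 'G563P', 'I514C', 'L944N', 'M336T', 'M611K', 'V908K', 'Y260G']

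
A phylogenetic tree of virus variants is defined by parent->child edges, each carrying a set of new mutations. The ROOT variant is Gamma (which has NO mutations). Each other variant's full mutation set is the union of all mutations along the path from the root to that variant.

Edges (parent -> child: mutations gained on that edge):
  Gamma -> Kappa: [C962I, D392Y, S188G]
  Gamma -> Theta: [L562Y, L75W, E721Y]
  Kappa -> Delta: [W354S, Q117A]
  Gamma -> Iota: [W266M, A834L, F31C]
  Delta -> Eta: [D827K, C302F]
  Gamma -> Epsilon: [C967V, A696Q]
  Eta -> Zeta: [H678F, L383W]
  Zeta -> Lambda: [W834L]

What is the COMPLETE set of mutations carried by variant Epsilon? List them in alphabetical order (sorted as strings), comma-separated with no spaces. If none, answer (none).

At Gamma: gained [] -> total []
At Epsilon: gained ['C967V', 'A696Q'] -> total ['A696Q', 'C967V']

Answer: A696Q,C967V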